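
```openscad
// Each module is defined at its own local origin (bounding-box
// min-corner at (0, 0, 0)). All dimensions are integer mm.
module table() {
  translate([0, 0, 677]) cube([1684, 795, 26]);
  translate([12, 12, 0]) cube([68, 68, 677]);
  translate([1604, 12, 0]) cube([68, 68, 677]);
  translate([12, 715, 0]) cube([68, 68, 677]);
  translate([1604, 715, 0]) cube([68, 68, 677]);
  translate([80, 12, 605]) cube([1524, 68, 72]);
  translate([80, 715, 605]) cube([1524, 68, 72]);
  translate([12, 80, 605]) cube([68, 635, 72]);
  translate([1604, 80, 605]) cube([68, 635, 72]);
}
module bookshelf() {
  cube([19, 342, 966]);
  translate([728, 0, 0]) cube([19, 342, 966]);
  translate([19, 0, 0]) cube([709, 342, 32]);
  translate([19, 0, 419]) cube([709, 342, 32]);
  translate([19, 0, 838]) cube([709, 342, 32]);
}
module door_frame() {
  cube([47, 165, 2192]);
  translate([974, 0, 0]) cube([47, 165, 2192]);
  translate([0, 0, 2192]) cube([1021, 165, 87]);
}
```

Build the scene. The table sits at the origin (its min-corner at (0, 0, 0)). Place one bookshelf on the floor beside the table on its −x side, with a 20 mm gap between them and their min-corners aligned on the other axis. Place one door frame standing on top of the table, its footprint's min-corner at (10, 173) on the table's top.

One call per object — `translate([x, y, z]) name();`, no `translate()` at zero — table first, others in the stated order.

table();
translate([-767, 0, 0]) bookshelf();
translate([10, 173, 703]) door_frame();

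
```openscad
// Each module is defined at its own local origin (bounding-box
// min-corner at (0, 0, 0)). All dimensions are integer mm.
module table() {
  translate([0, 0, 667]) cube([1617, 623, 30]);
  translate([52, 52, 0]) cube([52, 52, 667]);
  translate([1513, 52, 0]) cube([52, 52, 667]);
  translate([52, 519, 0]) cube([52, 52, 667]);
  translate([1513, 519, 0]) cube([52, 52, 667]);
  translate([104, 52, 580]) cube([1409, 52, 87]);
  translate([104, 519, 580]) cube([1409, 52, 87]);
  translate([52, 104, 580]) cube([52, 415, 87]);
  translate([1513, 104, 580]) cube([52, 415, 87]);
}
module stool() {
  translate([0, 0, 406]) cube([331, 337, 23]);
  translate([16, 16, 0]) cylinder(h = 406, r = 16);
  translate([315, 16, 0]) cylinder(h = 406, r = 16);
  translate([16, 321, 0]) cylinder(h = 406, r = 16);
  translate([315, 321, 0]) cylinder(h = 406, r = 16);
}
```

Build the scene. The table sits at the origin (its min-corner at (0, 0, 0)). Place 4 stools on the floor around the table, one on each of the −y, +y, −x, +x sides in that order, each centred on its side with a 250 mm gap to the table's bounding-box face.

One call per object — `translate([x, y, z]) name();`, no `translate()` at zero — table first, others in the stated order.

table();
translate([643, -587, 0]) stool();
translate([643, 873, 0]) stool();
translate([-581, 143, 0]) stool();
translate([1867, 143, 0]) stool();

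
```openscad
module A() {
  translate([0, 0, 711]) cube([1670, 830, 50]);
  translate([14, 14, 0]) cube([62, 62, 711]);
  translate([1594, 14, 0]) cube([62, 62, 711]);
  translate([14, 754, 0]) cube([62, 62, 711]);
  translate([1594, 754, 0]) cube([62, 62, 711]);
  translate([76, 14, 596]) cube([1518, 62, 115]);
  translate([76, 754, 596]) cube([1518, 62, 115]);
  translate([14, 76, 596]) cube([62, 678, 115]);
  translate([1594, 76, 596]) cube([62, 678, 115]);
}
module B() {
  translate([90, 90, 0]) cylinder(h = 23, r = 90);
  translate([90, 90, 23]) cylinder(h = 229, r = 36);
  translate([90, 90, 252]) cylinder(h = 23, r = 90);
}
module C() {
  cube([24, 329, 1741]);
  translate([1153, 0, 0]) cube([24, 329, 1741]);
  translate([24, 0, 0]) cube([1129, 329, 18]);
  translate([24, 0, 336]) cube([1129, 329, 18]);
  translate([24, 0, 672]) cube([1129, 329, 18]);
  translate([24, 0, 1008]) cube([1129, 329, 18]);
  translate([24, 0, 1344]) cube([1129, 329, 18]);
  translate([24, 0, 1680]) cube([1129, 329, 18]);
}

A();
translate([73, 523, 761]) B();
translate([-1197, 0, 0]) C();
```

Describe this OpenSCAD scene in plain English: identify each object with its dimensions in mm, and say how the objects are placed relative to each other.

A is a table: top 1670 mm (x) × 830 mm (y), 50 mm thick, upper face at z = 761 mm, on four 62×62 mm square legs, each inset 14 mm from the nearest pair of top edges, running from z = 0 to the bottom of the top. Four apron rails, 62 mm thick and 115 mm tall, run between adjacent legs with their top edges flush with the underside of the top and their outer faces flush with the legs' outer faces.

B is a spool: two coaxial disc flanges of radius 90 mm and thickness 23 mm, joined by a core cylinder of radius 36 mm and height 229 mm. The lower flange rests on z = 0 and the three cylinders share a vertical axis.

C is an open bookshelf. Two side panels, each 24 mm thick, 329 mm deep and 1741 mm tall, stand 1177 mm apart (outside-to-outside). Between them sit 6 shelves, each 18 mm thick and 329 mm deep, spanning the full gap between the sides. The bottom shelf rests on the floor (its underside at z = 0) and the clear gap between one shelf's top and the next shelf's underside is 318 mm.

The spool is on top of the table. The bookshelf is on the floor beside the table on its −x side.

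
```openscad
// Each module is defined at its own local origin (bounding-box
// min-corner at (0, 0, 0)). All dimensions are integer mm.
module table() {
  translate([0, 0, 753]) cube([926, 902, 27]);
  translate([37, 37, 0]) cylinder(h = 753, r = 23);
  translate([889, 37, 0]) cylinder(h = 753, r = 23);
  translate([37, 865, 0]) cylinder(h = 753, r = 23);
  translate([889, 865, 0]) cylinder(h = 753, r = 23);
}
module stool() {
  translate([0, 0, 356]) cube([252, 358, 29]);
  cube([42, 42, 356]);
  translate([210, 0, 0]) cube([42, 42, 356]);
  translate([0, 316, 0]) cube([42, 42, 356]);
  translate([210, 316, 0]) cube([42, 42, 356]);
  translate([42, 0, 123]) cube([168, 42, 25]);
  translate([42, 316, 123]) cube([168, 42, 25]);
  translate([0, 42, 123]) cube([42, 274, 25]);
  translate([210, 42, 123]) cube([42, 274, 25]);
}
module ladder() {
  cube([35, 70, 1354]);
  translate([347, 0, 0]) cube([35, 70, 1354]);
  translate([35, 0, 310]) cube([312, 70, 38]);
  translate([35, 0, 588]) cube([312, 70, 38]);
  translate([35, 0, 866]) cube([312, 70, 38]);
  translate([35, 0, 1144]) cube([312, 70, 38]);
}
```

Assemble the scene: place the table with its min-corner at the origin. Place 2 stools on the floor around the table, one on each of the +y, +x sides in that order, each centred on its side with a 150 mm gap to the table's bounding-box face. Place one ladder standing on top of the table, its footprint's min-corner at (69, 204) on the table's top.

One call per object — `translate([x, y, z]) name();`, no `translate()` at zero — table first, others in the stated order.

table();
translate([337, 1052, 0]) stool();
translate([1076, 272, 0]) stool();
translate([69, 204, 780]) ladder();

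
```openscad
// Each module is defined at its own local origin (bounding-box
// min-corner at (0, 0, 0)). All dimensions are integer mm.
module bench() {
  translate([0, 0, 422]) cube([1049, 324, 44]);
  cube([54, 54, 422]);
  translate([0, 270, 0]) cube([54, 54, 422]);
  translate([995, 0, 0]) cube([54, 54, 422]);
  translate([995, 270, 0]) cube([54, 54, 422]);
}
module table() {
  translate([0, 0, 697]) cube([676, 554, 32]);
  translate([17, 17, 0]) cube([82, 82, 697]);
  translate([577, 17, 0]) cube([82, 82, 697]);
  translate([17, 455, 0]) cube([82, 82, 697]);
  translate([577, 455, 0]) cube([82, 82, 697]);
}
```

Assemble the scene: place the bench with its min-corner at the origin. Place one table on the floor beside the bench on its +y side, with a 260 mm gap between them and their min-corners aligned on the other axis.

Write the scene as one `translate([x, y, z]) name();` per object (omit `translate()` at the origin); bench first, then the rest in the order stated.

bench();
translate([0, 584, 0]) table();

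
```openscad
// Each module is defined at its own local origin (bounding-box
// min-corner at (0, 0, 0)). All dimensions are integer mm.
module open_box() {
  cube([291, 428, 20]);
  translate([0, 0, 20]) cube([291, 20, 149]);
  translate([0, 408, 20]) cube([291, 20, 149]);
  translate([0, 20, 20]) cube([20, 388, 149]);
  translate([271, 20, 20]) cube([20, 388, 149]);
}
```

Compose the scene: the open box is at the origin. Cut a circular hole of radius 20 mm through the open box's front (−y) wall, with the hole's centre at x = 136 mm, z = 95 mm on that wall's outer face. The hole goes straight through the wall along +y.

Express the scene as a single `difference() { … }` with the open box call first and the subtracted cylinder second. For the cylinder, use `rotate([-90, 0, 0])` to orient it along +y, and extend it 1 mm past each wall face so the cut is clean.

difference() {
  open_box();
  translate([136, -1, 95]) rotate([-90, 0, 0]) cylinder(h = 22, r = 20);
}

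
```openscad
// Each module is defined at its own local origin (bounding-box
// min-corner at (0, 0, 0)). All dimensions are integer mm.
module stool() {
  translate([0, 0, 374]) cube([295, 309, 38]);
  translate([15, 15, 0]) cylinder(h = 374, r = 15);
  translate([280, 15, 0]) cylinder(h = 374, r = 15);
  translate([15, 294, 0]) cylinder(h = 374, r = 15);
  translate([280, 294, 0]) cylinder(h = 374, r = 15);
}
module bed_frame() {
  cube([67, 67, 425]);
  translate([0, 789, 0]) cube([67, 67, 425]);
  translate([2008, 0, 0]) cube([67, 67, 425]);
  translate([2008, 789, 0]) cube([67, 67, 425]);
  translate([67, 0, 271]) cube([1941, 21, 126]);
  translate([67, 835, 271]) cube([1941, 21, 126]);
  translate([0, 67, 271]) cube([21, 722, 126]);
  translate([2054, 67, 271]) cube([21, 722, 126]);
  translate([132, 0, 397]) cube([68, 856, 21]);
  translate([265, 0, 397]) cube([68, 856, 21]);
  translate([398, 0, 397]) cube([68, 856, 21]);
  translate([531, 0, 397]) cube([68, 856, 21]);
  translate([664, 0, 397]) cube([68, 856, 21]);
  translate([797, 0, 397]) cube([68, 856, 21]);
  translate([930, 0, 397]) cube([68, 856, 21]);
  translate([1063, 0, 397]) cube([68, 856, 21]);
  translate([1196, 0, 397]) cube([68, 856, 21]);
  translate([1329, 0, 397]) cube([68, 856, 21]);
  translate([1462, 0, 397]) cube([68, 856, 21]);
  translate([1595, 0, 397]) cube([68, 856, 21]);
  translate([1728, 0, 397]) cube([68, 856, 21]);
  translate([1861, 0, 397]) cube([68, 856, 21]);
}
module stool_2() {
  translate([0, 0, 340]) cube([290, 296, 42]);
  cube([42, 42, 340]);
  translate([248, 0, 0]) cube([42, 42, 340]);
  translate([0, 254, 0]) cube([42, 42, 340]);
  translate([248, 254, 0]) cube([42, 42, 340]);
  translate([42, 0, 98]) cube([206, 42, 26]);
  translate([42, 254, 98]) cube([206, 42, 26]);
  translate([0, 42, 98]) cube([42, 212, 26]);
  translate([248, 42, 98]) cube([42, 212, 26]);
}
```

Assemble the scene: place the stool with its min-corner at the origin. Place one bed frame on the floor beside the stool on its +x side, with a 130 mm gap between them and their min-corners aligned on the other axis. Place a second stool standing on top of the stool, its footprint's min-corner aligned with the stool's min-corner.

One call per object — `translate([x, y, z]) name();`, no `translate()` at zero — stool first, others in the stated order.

stool();
translate([425, 0, 0]) bed_frame();
translate([0, 0, 412]) stool_2();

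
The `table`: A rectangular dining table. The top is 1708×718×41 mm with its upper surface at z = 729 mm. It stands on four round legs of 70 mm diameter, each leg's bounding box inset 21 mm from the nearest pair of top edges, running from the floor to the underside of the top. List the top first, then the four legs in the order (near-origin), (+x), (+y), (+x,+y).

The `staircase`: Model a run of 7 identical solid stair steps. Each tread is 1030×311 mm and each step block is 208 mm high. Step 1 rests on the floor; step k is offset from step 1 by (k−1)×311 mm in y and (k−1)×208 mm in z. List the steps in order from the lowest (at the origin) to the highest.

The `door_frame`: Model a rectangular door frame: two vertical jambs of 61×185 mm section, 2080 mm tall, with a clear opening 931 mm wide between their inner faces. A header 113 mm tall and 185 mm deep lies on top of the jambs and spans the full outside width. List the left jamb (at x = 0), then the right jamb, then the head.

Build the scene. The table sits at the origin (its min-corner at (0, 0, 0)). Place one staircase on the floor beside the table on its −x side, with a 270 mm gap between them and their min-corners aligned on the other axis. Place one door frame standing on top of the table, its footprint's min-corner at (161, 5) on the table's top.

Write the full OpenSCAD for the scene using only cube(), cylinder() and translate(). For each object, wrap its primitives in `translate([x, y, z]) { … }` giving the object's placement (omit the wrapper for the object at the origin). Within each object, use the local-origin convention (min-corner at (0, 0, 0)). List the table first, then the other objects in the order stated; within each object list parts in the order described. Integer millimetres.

translate([0, 0, 688]) cube([1708, 718, 41]);
translate([56, 56, 0]) cylinder(h = 688, r = 35);
translate([1652, 56, 0]) cylinder(h = 688, r = 35);
translate([56, 662, 0]) cylinder(h = 688, r = 35);
translate([1652, 662, 0]) cylinder(h = 688, r = 35);
translate([-1300, 0, 0]) {
  cube([1030, 311, 208]);
  translate([0, 311, 208]) cube([1030, 311, 208]);
  translate([0, 622, 416]) cube([1030, 311, 208]);
  translate([0, 933, 624]) cube([1030, 311, 208]);
  translate([0, 1244, 832]) cube([1030, 311, 208]);
  translate([0, 1555, 1040]) cube([1030, 311, 208]);
  translate([0, 1866, 1248]) cube([1030, 311, 208]);
}
translate([161, 5, 729]) {
  cube([61, 185, 2080]);
  translate([992, 0, 0]) cube([61, 185, 2080]);
  translate([0, 0, 2080]) cube([1053, 185, 113]);
}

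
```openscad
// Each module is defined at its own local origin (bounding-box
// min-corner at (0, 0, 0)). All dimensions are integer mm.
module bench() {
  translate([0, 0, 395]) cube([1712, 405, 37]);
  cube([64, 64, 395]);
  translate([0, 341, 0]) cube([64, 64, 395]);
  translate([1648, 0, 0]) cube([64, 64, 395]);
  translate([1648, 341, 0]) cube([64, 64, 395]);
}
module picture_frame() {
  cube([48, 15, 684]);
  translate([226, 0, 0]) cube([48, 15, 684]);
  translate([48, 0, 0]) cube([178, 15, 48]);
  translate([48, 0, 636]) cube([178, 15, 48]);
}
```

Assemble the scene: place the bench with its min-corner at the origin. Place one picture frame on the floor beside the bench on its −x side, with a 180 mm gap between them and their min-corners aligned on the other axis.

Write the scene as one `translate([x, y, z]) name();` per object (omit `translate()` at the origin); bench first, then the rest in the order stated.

bench();
translate([-454, 0, 0]) picture_frame();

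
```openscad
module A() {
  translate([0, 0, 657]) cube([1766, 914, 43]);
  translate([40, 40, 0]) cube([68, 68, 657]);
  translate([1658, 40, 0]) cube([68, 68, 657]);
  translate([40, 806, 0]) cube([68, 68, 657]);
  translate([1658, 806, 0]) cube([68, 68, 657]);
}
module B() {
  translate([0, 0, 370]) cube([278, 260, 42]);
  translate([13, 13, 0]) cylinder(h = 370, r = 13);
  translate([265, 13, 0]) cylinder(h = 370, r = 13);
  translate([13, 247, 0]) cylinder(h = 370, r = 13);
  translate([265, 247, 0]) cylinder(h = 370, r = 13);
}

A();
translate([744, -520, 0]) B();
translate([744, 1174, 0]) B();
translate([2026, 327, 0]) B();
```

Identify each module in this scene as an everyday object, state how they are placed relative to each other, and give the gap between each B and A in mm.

Each stool's nearest face is 260 mm from the table's bounding box.

A is a table. B is a stool. Three stools sit around the table at the −y, +y, +x sides. The gap between each stool and the table is 260 mm.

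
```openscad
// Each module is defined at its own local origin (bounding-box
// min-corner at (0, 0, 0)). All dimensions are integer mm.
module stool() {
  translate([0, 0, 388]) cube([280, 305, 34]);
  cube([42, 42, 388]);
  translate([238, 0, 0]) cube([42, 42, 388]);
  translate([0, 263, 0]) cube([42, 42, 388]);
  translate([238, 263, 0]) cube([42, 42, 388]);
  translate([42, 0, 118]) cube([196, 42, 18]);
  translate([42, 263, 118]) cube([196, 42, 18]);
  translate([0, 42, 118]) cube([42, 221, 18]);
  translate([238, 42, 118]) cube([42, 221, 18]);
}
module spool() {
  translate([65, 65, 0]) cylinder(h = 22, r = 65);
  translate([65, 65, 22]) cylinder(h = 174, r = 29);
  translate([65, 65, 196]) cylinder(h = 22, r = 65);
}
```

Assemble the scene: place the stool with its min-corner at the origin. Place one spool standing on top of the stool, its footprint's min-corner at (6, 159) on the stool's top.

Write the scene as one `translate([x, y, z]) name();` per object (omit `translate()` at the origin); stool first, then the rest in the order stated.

stool();
translate([6, 159, 422]) spool();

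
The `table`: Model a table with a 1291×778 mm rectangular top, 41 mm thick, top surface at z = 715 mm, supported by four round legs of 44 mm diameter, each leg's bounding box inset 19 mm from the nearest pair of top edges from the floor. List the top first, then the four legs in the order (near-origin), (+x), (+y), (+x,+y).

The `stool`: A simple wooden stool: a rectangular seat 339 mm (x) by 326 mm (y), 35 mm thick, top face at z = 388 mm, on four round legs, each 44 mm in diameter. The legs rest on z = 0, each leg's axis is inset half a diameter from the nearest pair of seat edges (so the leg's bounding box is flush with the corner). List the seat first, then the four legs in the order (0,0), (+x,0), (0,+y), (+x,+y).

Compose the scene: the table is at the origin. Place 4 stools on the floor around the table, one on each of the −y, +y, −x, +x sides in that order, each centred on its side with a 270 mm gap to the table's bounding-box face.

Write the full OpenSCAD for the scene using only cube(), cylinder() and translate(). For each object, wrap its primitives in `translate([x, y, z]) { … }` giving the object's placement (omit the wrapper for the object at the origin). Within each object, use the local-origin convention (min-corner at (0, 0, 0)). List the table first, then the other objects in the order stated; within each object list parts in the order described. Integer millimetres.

translate([0, 0, 674]) cube([1291, 778, 41]);
translate([41, 41, 0]) cylinder(h = 674, r = 22);
translate([1250, 41, 0]) cylinder(h = 674, r = 22);
translate([41, 737, 0]) cylinder(h = 674, r = 22);
translate([1250, 737, 0]) cylinder(h = 674, r = 22);
translate([476, -596, 0]) {
  translate([0, 0, 353]) cube([339, 326, 35]);
  translate([22, 22, 0]) cylinder(h = 353, r = 22);
  translate([317, 22, 0]) cylinder(h = 353, r = 22);
  translate([22, 304, 0]) cylinder(h = 353, r = 22);
  translate([317, 304, 0]) cylinder(h = 353, r = 22);
}
translate([476, 1048, 0]) {
  translate([0, 0, 353]) cube([339, 326, 35]);
  translate([22, 22, 0]) cylinder(h = 353, r = 22);
  translate([317, 22, 0]) cylinder(h = 353, r = 22);
  translate([22, 304, 0]) cylinder(h = 353, r = 22);
  translate([317, 304, 0]) cylinder(h = 353, r = 22);
}
translate([-609, 226, 0]) {
  translate([0, 0, 353]) cube([339, 326, 35]);
  translate([22, 22, 0]) cylinder(h = 353, r = 22);
  translate([317, 22, 0]) cylinder(h = 353, r = 22);
  translate([22, 304, 0]) cylinder(h = 353, r = 22);
  translate([317, 304, 0]) cylinder(h = 353, r = 22);
}
translate([1561, 226, 0]) {
  translate([0, 0, 353]) cube([339, 326, 35]);
  translate([22, 22, 0]) cylinder(h = 353, r = 22);
  translate([317, 22, 0]) cylinder(h = 353, r = 22);
  translate([22, 304, 0]) cylinder(h = 353, r = 22);
  translate([317, 304, 0]) cylinder(h = 353, r = 22);
}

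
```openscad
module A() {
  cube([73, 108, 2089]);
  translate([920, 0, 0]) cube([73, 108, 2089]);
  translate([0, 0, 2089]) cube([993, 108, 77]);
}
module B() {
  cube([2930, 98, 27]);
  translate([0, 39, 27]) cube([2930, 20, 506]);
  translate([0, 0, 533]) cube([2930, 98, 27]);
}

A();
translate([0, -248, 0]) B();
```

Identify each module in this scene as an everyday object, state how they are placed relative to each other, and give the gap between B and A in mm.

A is a door frame. B is an I-beam. The I-beam is on the floor beside the door frame on its −y side. The gap between the I-beam and the door frame is 150 mm.

The I-beam's nearest face is 150 mm from the door frame's −y face.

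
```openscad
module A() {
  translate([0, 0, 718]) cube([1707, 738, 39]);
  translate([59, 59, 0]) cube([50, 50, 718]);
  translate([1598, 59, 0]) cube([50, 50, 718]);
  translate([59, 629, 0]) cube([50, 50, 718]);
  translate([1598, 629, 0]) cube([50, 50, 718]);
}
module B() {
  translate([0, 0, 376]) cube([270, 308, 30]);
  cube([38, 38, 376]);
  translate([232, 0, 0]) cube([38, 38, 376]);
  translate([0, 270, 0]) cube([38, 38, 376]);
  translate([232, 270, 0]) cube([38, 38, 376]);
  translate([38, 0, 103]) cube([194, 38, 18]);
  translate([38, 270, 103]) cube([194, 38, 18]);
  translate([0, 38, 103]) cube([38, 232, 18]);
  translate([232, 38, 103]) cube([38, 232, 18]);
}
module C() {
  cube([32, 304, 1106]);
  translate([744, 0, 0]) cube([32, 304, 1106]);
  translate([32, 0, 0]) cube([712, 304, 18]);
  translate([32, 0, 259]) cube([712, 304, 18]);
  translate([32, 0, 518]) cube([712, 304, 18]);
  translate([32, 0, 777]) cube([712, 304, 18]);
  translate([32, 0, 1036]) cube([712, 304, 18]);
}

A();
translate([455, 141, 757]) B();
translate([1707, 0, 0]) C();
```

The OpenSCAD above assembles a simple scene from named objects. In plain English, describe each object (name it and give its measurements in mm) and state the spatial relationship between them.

A is a rectangular dining table. The top is 1707×738×39 mm with its upper surface at z = 757 mm. It stands on four 50×50 mm square legs, each inset 59 mm from the nearest pair of top edges, running from the floor to the underside of the top.

B is a four-legged stool. The seat is a 270×308×30 mm slab whose top surface is at z = 406 mm; four square legs, each 38×38 mm in cross-section, run from the floor (z = 0) to the underside of the seat, each flush with a corner of the seat. Four stretchers, 38 mm wide and 18 mm tall, connect adjacent legs with their undersides at z = 103 mm, each running between the inner faces of the legs it joins and aligned with the legs' outer faces on the other axis.

C is a bookshelf 776 mm wide overall, 304 mm deep and 1106 mm tall. The two sides are 32 mm thick vertical panels. 5 horizontal shelves of 18 mm thickness span between the inner faces of the sides; the lowest shelf sits on the floor and shelves are stacked with a clear vertical gap of 241 mm between each pair.

The stool is on top of the table. The bookshelf is against the table's +x side, with their −y faces flush.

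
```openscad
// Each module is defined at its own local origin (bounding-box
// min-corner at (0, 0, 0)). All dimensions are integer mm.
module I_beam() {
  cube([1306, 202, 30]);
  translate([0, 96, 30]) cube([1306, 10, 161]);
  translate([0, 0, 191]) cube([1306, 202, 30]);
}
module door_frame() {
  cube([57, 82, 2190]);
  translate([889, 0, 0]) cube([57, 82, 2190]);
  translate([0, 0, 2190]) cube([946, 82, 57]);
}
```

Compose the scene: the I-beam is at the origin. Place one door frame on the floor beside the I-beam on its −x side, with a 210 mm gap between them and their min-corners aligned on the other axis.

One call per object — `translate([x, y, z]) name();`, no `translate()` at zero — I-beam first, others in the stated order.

I_beam();
translate([-1156, 0, 0]) door_frame();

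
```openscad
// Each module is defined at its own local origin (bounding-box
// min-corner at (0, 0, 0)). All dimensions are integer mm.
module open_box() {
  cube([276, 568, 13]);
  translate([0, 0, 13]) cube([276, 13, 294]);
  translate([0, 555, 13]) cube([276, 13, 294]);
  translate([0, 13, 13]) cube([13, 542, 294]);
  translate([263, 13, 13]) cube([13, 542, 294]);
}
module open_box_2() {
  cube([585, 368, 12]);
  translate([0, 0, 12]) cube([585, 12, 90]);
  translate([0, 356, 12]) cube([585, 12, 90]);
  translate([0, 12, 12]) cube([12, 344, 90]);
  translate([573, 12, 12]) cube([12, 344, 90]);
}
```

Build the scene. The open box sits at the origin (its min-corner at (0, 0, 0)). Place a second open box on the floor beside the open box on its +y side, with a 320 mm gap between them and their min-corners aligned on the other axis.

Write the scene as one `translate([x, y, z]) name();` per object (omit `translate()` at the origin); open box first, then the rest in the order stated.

open_box();
translate([0, 888, 0]) open_box_2();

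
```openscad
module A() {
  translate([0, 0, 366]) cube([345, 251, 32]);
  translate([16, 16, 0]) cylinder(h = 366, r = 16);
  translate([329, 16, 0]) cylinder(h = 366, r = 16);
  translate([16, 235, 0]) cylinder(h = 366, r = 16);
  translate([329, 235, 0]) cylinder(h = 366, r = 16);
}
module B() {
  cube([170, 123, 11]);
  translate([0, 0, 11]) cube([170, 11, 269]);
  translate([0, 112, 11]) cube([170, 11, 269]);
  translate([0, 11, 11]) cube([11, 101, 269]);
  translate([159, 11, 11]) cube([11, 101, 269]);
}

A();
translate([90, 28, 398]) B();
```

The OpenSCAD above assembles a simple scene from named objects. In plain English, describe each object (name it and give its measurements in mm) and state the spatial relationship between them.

A is a four-legged stool. The seat is a 345×251×32 mm slab whose top surface is at z = 398 mm; four round legs, each 32 mm in diameter, run from the floor (z = 0) to the underside of the seat, each leg's axis is inset half a diameter from the nearest pair of seat edges (so the leg's bounding box is flush with the corner).

B is an open-topped rectangular box: outside dimensions 170×123×280 mm, with a uniform wall and base thickness of 11 mm. The base is a full 170×123 slab on the floor; four walls sit on top of the base. The front and back walls (the −y and +y sides) span the full width; the two side walls fit between them.

The open box is on top of the stool.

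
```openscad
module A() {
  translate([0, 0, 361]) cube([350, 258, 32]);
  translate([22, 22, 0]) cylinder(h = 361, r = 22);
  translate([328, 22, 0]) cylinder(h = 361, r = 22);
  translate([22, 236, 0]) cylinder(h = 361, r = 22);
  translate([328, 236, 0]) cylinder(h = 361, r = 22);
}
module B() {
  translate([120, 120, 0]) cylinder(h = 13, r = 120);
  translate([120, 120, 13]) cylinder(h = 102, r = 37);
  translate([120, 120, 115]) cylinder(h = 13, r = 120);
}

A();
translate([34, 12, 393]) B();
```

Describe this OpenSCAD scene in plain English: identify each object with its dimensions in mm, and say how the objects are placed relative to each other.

A is a simple wooden stool: a rectangular seat 350 mm (x) by 258 mm (y), 32 mm thick, top face at z = 393 mm, on four round legs, each 44 mm in diameter. The legs rest on z = 0, each leg's axis is inset half a diameter from the nearest pair of seat edges (so the leg's bounding box is flush with the corner).

B is a spool: two coaxial disc flanges of radius 120 mm and thickness 13 mm, joined by a core cylinder of radius 37 mm and height 102 mm. The lower flange rests on z = 0 and the three cylinders share a vertical axis.

The spool is on top of the stool.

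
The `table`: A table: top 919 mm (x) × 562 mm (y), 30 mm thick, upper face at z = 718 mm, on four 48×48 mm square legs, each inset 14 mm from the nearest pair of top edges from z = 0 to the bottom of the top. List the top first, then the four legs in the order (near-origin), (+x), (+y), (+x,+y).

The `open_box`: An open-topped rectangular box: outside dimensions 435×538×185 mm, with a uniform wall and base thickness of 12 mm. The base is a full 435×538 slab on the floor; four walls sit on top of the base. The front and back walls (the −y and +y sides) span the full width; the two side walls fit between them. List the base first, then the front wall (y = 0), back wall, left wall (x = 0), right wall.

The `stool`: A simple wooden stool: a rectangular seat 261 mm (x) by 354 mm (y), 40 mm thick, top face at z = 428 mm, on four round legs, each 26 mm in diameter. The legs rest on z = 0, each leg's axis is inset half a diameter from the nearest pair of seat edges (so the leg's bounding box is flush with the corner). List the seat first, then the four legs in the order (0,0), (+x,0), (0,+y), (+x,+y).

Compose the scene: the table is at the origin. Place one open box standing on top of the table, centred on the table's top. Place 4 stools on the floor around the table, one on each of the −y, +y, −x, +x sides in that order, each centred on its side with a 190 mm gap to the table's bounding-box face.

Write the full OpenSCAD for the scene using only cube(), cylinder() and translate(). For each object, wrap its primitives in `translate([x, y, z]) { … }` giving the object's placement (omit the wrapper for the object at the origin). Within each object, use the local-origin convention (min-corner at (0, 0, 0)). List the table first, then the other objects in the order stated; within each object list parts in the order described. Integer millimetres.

translate([0, 0, 688]) cube([919, 562, 30]);
translate([14, 14, 0]) cube([48, 48, 688]);
translate([857, 14, 0]) cube([48, 48, 688]);
translate([14, 500, 0]) cube([48, 48, 688]);
translate([857, 500, 0]) cube([48, 48, 688]);
translate([242, 12, 718]) {
  cube([435, 538, 12]);
  translate([0, 0, 12]) cube([435, 12, 173]);
  translate([0, 526, 12]) cube([435, 12, 173]);
  translate([0, 12, 12]) cube([12, 514, 173]);
  translate([423, 12, 12]) cube([12, 514, 173]);
}
translate([329, -544, 0]) {
  translate([0, 0, 388]) cube([261, 354, 40]);
  translate([13, 13, 0]) cylinder(h = 388, r = 13);
  translate([248, 13, 0]) cylinder(h = 388, r = 13);
  translate([13, 341, 0]) cylinder(h = 388, r = 13);
  translate([248, 341, 0]) cylinder(h = 388, r = 13);
}
translate([329, 752, 0]) {
  translate([0, 0, 388]) cube([261, 354, 40]);
  translate([13, 13, 0]) cylinder(h = 388, r = 13);
  translate([248, 13, 0]) cylinder(h = 388, r = 13);
  translate([13, 341, 0]) cylinder(h = 388, r = 13);
  translate([248, 341, 0]) cylinder(h = 388, r = 13);
}
translate([-451, 104, 0]) {
  translate([0, 0, 388]) cube([261, 354, 40]);
  translate([13, 13, 0]) cylinder(h = 388, r = 13);
  translate([248, 13, 0]) cylinder(h = 388, r = 13);
  translate([13, 341, 0]) cylinder(h = 388, r = 13);
  translate([248, 341, 0]) cylinder(h = 388, r = 13);
}
translate([1109, 104, 0]) {
  translate([0, 0, 388]) cube([261, 354, 40]);
  translate([13, 13, 0]) cylinder(h = 388, r = 13);
  translate([248, 13, 0]) cylinder(h = 388, r = 13);
  translate([13, 341, 0]) cylinder(h = 388, r = 13);
  translate([248, 341, 0]) cylinder(h = 388, r = 13);
}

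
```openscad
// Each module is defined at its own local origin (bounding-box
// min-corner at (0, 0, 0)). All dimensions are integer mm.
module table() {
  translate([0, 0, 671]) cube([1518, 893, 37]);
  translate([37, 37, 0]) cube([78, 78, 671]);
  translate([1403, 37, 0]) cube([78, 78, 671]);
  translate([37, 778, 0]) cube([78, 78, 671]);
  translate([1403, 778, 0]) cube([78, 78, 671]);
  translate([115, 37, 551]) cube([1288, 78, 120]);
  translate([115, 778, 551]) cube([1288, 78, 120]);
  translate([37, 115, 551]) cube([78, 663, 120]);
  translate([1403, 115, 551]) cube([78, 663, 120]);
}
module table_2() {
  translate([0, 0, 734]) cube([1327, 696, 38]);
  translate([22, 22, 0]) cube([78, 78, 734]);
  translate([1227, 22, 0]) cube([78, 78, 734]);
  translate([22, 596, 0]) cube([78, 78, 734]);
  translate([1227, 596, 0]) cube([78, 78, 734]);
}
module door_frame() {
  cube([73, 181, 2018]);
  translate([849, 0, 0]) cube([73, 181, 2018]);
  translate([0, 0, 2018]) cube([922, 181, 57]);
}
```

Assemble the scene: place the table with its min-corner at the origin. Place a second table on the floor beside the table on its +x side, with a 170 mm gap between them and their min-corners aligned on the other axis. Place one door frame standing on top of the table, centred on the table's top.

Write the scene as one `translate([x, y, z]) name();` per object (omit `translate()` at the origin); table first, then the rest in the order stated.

table();
translate([1688, 0, 0]) table_2();
translate([298, 356, 708]) door_frame();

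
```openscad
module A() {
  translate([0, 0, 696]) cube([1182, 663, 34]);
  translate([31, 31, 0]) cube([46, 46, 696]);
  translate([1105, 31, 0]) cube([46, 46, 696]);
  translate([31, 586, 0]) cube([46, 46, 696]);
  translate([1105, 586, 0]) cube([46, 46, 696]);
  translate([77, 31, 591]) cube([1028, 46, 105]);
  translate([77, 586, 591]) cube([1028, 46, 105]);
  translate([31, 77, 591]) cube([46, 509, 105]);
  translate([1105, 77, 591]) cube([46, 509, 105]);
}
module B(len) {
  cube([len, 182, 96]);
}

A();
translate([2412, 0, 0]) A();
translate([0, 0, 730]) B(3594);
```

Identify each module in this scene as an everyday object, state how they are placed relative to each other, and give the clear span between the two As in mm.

Second table starts at x = 2412; first ends at x = 1182; clear span = 2412 − 1182 = 1230 mm.

A is a table. B is a beam. A beam spans the tops of two tables. The clear span between the two tables is 1230 mm.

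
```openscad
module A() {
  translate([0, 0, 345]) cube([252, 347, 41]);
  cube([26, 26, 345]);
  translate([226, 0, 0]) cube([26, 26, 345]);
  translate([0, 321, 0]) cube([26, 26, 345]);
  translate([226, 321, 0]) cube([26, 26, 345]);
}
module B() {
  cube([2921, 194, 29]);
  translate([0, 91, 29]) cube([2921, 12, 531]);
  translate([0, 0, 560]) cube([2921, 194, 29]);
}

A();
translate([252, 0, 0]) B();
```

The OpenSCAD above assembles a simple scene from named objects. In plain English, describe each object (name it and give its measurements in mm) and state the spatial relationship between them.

A is a four-legged stool. The seat is a 252×347×41 mm slab whose top surface is at z = 386 mm; four square legs, each 26×26 mm in cross-section, run from the floor (z = 0) to the underside of the seat, each flush with a corner of the seat.

B is an I-beam lying along x, 2921 mm long. Overall section height 589 mm. Two flanges 194 mm wide (y) and 29 mm thick, one on the floor and one at the top; a web 12 mm thick runs between them, centred on the flange width.

The I-beam is against the stool's +x side, with their −y faces flush.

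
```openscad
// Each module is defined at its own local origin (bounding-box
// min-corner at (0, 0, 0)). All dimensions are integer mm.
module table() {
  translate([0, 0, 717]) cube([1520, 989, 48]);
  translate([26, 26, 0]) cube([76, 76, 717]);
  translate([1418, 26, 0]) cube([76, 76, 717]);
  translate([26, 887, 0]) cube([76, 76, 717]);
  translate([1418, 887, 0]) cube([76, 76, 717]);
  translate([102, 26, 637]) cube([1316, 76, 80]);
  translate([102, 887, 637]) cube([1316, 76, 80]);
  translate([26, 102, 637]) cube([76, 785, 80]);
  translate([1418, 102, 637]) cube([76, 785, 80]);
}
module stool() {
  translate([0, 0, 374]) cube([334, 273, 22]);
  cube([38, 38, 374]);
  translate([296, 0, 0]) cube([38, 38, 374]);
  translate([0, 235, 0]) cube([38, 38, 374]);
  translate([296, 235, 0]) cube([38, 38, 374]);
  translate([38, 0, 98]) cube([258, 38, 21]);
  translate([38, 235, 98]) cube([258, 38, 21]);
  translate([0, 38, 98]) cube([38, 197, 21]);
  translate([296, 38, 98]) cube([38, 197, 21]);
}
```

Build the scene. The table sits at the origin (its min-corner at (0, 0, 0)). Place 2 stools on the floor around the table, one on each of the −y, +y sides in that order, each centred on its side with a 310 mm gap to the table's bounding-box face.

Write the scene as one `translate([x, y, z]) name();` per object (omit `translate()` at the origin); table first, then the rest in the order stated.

table();
translate([593, -583, 0]) stool();
translate([593, 1299, 0]) stool();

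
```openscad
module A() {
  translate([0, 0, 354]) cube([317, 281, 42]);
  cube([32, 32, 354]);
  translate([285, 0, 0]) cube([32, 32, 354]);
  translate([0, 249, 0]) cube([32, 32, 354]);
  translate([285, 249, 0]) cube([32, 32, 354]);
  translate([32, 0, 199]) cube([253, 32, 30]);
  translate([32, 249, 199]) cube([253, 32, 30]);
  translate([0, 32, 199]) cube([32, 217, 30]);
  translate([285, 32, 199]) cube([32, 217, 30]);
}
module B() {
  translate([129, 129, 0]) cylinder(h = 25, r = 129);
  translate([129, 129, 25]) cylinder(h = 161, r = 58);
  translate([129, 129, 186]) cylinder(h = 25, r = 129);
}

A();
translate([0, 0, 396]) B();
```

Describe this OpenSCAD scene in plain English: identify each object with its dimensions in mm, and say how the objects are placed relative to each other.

A is a simple wooden stool: a rectangular seat 317 mm (x) by 281 mm (y), 42 mm thick, top face at z = 396 mm, on four square legs, each 32×32 mm in cross-section. The legs rest on z = 0, each flush with a corner of the seat. Four stretchers, 32 mm wide and 30 mm tall, connect adjacent legs with their undersides at z = 199 mm, each running between the inner faces of the legs it joins and aligned with the legs' outer faces on the other axis.

B is a spool: two coaxial disc flanges of radius 129 mm and thickness 25 mm, joined by a core cylinder of radius 58 mm and height 161 mm. The lower flange rests on z = 0 and the three cylinders share a vertical axis.

The spool is on top of the stool.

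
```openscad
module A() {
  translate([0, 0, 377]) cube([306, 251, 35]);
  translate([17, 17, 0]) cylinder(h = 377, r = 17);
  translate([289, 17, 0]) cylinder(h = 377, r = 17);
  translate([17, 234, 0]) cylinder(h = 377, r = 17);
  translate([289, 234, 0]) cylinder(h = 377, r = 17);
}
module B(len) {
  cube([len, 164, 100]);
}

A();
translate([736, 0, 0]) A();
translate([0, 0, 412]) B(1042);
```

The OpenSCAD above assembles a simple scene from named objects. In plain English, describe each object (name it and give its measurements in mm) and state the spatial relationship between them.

A is a simple wooden stool: a rectangular seat 306 mm (x) by 251 mm (y), 35 mm thick, top face at z = 412 mm, on four round legs, each 34 mm in diameter. The legs rest on z = 0, each leg's axis is inset half a diameter from the nearest pair of seat edges (so the leg's bounding box is flush with the corner).

B is a rectangular beam 1042 mm long (x), 164 mm deep (y), 100 mm thick (z).

The beam spans the tops of two stools placed 430 mm apart, resting at z = 412 mm.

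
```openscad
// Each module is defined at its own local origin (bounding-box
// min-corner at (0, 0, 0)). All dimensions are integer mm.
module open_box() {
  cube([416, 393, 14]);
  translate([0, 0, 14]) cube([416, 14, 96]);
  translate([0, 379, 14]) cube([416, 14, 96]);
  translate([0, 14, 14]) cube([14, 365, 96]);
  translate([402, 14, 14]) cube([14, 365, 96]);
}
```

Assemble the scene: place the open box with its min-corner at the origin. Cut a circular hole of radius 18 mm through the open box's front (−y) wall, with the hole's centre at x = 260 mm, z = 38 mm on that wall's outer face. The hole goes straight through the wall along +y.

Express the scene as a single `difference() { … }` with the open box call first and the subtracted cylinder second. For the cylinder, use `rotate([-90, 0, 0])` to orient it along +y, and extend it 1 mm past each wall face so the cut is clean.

difference() {
  open_box();
  translate([260, -1, 38]) rotate([-90, 0, 0]) cylinder(h = 16, r = 18);
}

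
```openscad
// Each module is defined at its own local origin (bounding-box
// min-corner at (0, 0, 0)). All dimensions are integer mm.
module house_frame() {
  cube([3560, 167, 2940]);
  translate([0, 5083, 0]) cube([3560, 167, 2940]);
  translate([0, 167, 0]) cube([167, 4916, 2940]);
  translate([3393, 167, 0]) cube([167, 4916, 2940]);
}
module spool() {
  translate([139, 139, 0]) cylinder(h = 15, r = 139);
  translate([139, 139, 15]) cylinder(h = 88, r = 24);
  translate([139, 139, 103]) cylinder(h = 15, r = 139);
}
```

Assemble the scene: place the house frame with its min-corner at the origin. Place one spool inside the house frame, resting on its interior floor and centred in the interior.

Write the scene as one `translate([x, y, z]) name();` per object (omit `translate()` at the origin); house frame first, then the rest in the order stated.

house_frame();
translate([1641, 2486, 0]) spool();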